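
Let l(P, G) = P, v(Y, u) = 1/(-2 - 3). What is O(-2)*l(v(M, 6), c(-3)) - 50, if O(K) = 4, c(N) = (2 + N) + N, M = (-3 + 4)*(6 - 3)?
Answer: -254/5 ≈ -50.800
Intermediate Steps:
M = 3 (M = 1*3 = 3)
v(Y, u) = -⅕ (v(Y, u) = 1/(-5) = -⅕)
c(N) = 2 + 2*N
O(-2)*l(v(M, 6), c(-3)) - 50 = 4*(-⅕) - 50 = -⅘ - 50 = -254/5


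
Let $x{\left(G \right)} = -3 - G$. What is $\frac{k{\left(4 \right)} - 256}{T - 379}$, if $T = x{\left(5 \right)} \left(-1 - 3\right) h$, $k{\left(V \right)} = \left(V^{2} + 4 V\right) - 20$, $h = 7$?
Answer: $\frac{244}{155} \approx 1.5742$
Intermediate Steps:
$k{\left(V \right)} = -20 + V^{2} + 4 V$
$T = 224$ ($T = \left(-3 - 5\right) \left(-1 - 3\right) 7 = \left(-3 - 5\right) \left(-4\right) 7 = \left(-8\right) \left(-4\right) 7 = 32 \cdot 7 = 224$)
$\frac{k{\left(4 \right)} - 256}{T - 379} = \frac{\left(-20 + 4^{2} + 4 \cdot 4\right) - 256}{224 - 379} = \frac{\left(-20 + 16 + 16\right) - 256}{-155} = \left(12 - 256\right) \left(- \frac{1}{155}\right) = \left(-244\right) \left(- \frac{1}{155}\right) = \frac{244}{155}$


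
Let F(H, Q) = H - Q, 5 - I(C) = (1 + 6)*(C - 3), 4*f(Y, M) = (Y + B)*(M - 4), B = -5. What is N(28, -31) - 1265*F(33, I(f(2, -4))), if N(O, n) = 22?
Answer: -61963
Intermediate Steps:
f(Y, M) = (-5 + Y)*(-4 + M)/4 (f(Y, M) = ((Y - 5)*(M - 4))/4 = ((-5 + Y)*(-4 + M))/4 = (-5 + Y)*(-4 + M)/4)
I(C) = 26 - 7*C (I(C) = 5 - (1 + 6)*(C - 3) = 5 - 7*(-3 + C) = 5 - (-21 + 7*C) = 5 + (21 - 7*C) = 26 - 7*C)
N(28, -31) - 1265*F(33, I(f(2, -4))) = 22 - 1265*(33 - (26 - 7*(5 - 1*2 - 5/4*(-4) + (¼)*(-4)*2))) = 22 - 1265*(33 - (26 - 7*(5 - 2 + 5 - 2))) = 22 - 1265*(33 - (26 - 7*6)) = 22 - 1265*(33 - (26 - 42)) = 22 - 1265*(33 - 1*(-16)) = 22 - 1265*(33 + 16) = 22 - 1265*49 = 22 - 61985 = -61963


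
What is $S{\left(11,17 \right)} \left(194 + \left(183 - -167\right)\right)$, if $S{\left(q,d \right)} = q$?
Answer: $5984$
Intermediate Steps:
$S{\left(11,17 \right)} \left(194 + \left(183 - -167\right)\right) = 11 \left(194 + \left(183 - -167\right)\right) = 11 \left(194 + \left(183 + 167\right)\right) = 11 \left(194 + 350\right) = 11 \cdot 544 = 5984$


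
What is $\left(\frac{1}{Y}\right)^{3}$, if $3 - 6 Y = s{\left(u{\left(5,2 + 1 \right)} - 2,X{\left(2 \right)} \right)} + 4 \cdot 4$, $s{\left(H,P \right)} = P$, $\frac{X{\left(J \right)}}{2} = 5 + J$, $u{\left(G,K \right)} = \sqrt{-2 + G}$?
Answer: $- \frac{8}{729} \approx -0.010974$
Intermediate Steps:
$X{\left(J \right)} = 10 + 2 J$ ($X{\left(J \right)} = 2 \left(5 + J\right) = 10 + 2 J$)
$Y = - \frac{9}{2}$ ($Y = \frac{1}{2} - \frac{\left(10 + 2 \cdot 2\right) + 4 \cdot 4}{6} = \frac{1}{2} - \frac{\left(10 + 4\right) + 16}{6} = \frac{1}{2} - \frac{14 + 16}{6} = \frac{1}{2} - 5 = - \frac{9}{2} \approx -4.5$)
$\left(\frac{1}{Y}\right)^{3} = \left(\frac{1}{- \frac{9}{2}}\right)^{3} = \left(- \frac{2}{9}\right)^{3} = - \frac{8}{729}$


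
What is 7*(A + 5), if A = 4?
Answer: 63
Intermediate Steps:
7*(A + 5) = 7*(4 + 5) = 7*9 = 63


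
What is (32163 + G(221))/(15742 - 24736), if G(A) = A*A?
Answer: -40502/4497 ≈ -9.0065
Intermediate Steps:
G(A) = A²
(32163 + G(221))/(15742 - 24736) = (32163 + 221²)/(15742 - 24736) = (32163 + 48841)/(-8994) = 81004*(-1/8994) = -40502/4497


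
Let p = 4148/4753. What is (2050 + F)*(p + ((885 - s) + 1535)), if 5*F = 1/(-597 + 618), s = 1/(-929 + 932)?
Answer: 7429274397221/1497195 ≈ 4.9621e+6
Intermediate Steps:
s = 1/3 ≈ 0.33333
p = 4148/4753 (p = 4148*(1/4753) = 4148/4753 ≈ 0.87271)
F = 1/105 (F = 1/(5*(-597 + 618)) = (1/5)/21 = (1/5)*(1/21) = 1/105 ≈ 0.0095238)
(2050 + F)*(p + ((885 - s) + 1535)) = (2050 + 1/105)*(4148/4753 + ((885 - 1*1/3) + 1535)) = 215251*(4148/4753 + ((885 - 1/3) + 1535))/105 = 215251*(4148/4753 + (2654/3 + 1535))/105 = 215251*(4148/4753 + 7259/3)/105 = (215251/105)*(34514471/14259) = 7429274397221/1497195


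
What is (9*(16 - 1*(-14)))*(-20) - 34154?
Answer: -39554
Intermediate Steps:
(9*(16 - 1*(-14)))*(-20) - 34154 = (9*(16 + 14))*(-20) - 34154 = (9*30)*(-20) - 34154 = 270*(-20) - 34154 = -5400 - 34154 = -39554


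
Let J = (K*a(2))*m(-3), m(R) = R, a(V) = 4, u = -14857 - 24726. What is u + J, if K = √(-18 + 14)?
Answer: -39583 - 24*I ≈ -39583.0 - 24.0*I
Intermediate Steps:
u = -39583
K = 2*I (K = √(-4) = 2*I ≈ 2.0*I)
J = -24*I (J = ((2*I)*4)*(-3) = (8*I)*(-3) = -24*I ≈ -24.0*I)
u + J = -39583 - 24*I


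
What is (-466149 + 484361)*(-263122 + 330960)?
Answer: 1235465656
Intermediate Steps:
(-466149 + 484361)*(-263122 + 330960) = 18212*67838 = 1235465656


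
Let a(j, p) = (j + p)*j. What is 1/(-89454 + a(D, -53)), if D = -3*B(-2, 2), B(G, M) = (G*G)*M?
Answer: -1/87606 ≈ -1.1415e-5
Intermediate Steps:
B(G, M) = M*G**2 (B(G, M) = G**2*M = M*G**2)
D = -24 (D = -6*(-2)**2 = -6*4 = -3*8 = -24)
a(j, p) = j*(j + p)
1/(-89454 + a(D, -53)) = 1/(-89454 - 24*(-24 - 53)) = 1/(-89454 - 24*(-77)) = 1/(-89454 + 1848) = 1/(-87606) = -1/87606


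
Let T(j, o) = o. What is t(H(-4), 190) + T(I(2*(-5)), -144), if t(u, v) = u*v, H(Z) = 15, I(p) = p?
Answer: 2706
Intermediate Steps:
t(H(-4), 190) + T(I(2*(-5)), -144) = 15*190 - 144 = 2850 - 144 = 2706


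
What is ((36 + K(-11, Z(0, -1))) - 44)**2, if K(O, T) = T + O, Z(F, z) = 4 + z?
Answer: 256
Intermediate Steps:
K(O, T) = O + T
((36 + K(-11, Z(0, -1))) - 44)**2 = ((36 + (-11 + (4 - 1))) - 44)**2 = ((36 + (-11 + 3)) - 44)**2 = ((36 - 8) - 44)**2 = (28 - 44)**2 = (-16)**2 = 256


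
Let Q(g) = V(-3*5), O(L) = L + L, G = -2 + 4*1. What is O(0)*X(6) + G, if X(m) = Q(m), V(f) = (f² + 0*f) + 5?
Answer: 2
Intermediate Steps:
G = 2 (G = -2 + 4 = 2)
O(L) = 2*L
V(f) = 5 + f² (V(f) = (f² + 0) + 5 = f² + 5 = 5 + f²)
Q(g) = 230 (Q(g) = 5 + (-3*5)² = 5 + (-15)² = 5 + 225 = 230)
X(m) = 230
O(0)*X(6) + G = (2*0)*230 + 2 = 0*230 + 2 = 0 + 2 = 2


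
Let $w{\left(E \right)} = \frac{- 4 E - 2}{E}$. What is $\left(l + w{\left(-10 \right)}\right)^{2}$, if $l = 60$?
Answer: $\frac{78961}{25} \approx 3158.4$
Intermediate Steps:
$w{\left(E \right)} = \frac{-2 - 4 E}{E}$
$\left(l + w{\left(-10 \right)}\right)^{2} = \left(60 - \left(4 + \frac{2}{-10}\right)\right)^{2} = \left(60 - \frac{19}{5}\right)^{2} = \left(\frac{281}{5}\right)^{2} = \frac{78961}{25}$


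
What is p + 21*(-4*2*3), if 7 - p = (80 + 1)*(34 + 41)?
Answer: -6572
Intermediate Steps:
p = -6068 (p = 7 - (80 + 1)*(34 + 41) = 7 - 81*75 = 7 - 1*6075 = 7 - 6075 = -6068)
p + 21*(-4*2*3) = -6068 + 21*(-4*2*3) = -6068 + 21*(-8*3) = -6068 + 21*(-24) = -6068 - 504 = -6572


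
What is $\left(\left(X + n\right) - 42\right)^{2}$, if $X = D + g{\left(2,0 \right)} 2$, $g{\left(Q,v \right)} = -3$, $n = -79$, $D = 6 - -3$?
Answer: $13924$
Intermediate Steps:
$D = 9$ ($D = 6 + 3 = 9$)
$X = 3$ ($X = 9 - 6 = 3$)
$\left(\left(X + n\right) - 42\right)^{2} = \left(\left(3 - 79\right) - 42\right)^{2} = \left(-76 - 42\right)^{2} = \left(-118\right)^{2} = 13924$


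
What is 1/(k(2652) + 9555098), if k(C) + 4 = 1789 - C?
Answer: 1/9554231 ≈ 1.0467e-7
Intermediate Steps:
k(C) = 1785 - C (k(C) = -4 + (1789 - C) = 1785 - C)
1/(k(2652) + 9555098) = 1/((1785 - 1*2652) + 9555098) = 1/((1785 - 2652) + 9555098) = 1/(-867 + 9555098) = 1/9554231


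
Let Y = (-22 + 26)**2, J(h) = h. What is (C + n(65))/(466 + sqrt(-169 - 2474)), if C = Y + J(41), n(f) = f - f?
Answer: 26562/219799 - 57*I*sqrt(2643)/219799 ≈ 0.12085 - 0.013332*I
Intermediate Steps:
n(f) = 0
Y = 16 (Y = 4**2 = 16)
C = 57 (C = 16 + 41 = 57)
(C + n(65))/(466 + sqrt(-169 - 2474)) = (57 + 0)/(466 + sqrt(-169 - 2474)) = 57/(466 + sqrt(-2643)) = 57/(466 + I*sqrt(2643))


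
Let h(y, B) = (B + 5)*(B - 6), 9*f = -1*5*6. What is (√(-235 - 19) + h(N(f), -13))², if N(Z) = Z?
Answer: (152 + I*√254)² ≈ 22850.0 + 4845.0*I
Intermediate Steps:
f = -10/3 (f = (-1*5*6)/9 = (-5*6)/9 = (⅑)*(-30) = -10/3 ≈ -3.3333)
h(y, B) = (-6 + B)*(5 + B) (h(y, B) = (5 + B)*(-6 + B) = (-6 + B)*(5 + B))
(√(-235 - 19) + h(N(f), -13))² = (√(-235 - 19) + (-30 + (-13)² - 1*(-13)))² = (√(-254) + (-30 + 169 + 13))² = (I*√254 + 152)² = (152 + I*√254)²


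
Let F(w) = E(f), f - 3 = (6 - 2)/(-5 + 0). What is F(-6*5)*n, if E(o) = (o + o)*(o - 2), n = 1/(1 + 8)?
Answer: 22/225 ≈ 0.097778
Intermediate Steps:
f = 11/5 (f = 3 + (6 - 2)/(-5 + 0) = 3 + 4/(-5) = 3 + 4*(-⅕) = 3 - ⅘ = 11/5 ≈ 2.2000)
n = ⅑ (n = 1/9 = ⅑ ≈ 0.11111)
E(o) = 2*o*(-2 + o) (E(o) = (2*o)*(-2 + o) = 2*o*(-2 + o))
F(w) = 22/25 (F(w) = 2*(11/5)*(-2 + 11/5) = 2*(11/5)*(⅕) = 22/25)
F(-6*5)*n = (22/25)*(⅑) = 22/225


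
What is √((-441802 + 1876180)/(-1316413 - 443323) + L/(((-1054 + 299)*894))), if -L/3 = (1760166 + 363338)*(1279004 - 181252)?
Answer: √209724996185037789822144205/4499125030 ≈ 3218.8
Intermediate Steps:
L = -6993242289024 (L = -3*(1760166 + 363338)*(1279004 - 181252) = -6370512*1097752 = -3*2331080763008 = -6993242289024)
√((-441802 + 1876180)/(-1316413 - 443323) + L/(((-1054 + 299)*894))) = √((-441802 + 1876180)/(-1316413 - 443323) - 6993242289024*1/(894*(-1054 + 299))) = √(1434378/(-1759736) - 6993242289024/((-755*894))) = √(1434378*(-1/1759736) - 6993242289024/(-674970)) = √(-65199/79988 - 6993242289024*(-1/674970)) = √(-65199/79988 + 1165540381504/112495) = √(93229236701180447/8998250060) = √209724996185037789822144205/4499125030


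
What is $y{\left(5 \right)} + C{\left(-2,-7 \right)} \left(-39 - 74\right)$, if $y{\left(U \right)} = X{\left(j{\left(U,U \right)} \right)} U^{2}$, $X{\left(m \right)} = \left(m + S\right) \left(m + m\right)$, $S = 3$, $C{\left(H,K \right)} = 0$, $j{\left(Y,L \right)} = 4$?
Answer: $1400$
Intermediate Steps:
$X{\left(m \right)} = 2 m \left(3 + m\right)$ ($X{\left(m \right)} = \left(m + 3\right) \left(m + m\right) = \left(3 + m\right) 2 m = 2 m \left(3 + m\right)$)
$y{\left(U \right)} = 56 U^{2}$ ($y{\left(U \right)} = 2 \cdot 4 \left(3 + 4\right) U^{2} = 2 \cdot 4 \cdot 7 U^{2} = 56 U^{2}$)
$y{\left(5 \right)} + C{\left(-2,-7 \right)} \left(-39 - 74\right) = 56 \cdot 5^{2} + 0 \left(-39 - 74\right) = 56 \cdot 25 + 0 \left(-113\right) = 1400 + 0 = 1400$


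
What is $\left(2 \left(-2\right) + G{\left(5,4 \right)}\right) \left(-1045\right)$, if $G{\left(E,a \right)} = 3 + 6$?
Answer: $-5225$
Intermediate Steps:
$G{\left(E,a \right)} = 9$
$\left(2 \left(-2\right) + G{\left(5,4 \right)}\right) \left(-1045\right) = \left(2 \left(-2\right) + 9\right) \left(-1045\right) = \left(-4 + 9\right) \left(-1045\right) = 5 \left(-1045\right) = -5225$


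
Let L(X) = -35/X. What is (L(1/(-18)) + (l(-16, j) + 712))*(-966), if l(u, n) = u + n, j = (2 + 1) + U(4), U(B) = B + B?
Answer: -1291542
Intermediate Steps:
U(B) = 2*B
j = 11 (j = (2 + 1) + 2*4 = 3 + 8 = 11)
l(u, n) = n + u
(L(1/(-18)) + (l(-16, j) + 712))*(-966) = (-35/(1/(-18)) + ((11 - 16) + 712))*(-966) = (-35/(-1/18) + (-5 + 712))*(-966) = (-35*(-18) + 707)*(-966) = (630 + 707)*(-966) = 1337*(-966) = -1291542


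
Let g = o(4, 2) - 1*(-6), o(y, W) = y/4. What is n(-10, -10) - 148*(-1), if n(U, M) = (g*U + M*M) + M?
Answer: 168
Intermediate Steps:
o(y, W) = y/4 (o(y, W) = y*(¼) = y/4)
g = 7 (g = (¼)*4 - 1*(-6) = 1 + 6 = 7)
n(U, M) = M + M² + 7*U (n(U, M) = (7*U + M*M) + M = (7*U + M²) + M = (M² + 7*U) + M = M + M² + 7*U)
n(-10, -10) - 148*(-1) = (-10 + (-10)² + 7*(-10)) - 148*(-1) = (-10 + 100 - 70) + 148 = 20 + 148 = 168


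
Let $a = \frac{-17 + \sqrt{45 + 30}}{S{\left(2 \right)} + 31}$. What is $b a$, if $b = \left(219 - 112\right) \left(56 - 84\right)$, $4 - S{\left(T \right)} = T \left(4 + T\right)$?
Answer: $\frac{50932}{23} - \frac{14980 \sqrt{3}}{23} \approx 1086.3$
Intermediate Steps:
$S{\left(T \right)} = 4 - T \left(4 + T\right)$
$a = - \frac{17}{23} + \frac{5 \sqrt{3}}{23}$ ($a = \frac{-17 + \sqrt{45 + 30}}{\left(4 - 2^{2} - 8\right) + 31} = \frac{-17 + \sqrt{75}}{\left(4 - 4 - 8\right) + 31} = \frac{-17 + 5 \sqrt{3}}{\left(4 - 4 - 8\right) + 31} = \frac{-17 + 5 \sqrt{3}}{-8 + 31} = \frac{-17 + 5 \sqrt{3}}{23} = \left(-17 + 5 \sqrt{3}\right) \frac{1}{23} = - \frac{17}{23} + \frac{5 \sqrt{3}}{23} \approx -0.3626$)
$b = -2996$ ($b = 107 \left(-28\right) = -2996$)
$b a = - 2996 \left(- \frac{17}{23} + \frac{5 \sqrt{3}}{23}\right) = \frac{50932}{23} - \frac{14980 \sqrt{3}}{23}$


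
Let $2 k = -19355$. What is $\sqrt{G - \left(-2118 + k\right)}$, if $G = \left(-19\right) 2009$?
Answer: $\frac{i \sqrt{105502}}{2} \approx 162.41 i$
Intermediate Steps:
$k = - \frac{19355}{2}$ ($k = \frac{1}{2} \left(-19355\right) = - \frac{19355}{2} \approx -9677.5$)
$G = -38171$
$\sqrt{G - \left(-2118 + k\right)} = \sqrt{-38171 + \left(2118 - - \frac{19355}{2}\right)} = \sqrt{-38171 + \left(2118 + \frac{19355}{2}\right)} = \sqrt{-38171 + \frac{23591}{2}} = \sqrt{- \frac{52751}{2}} = \frac{i \sqrt{105502}}{2}$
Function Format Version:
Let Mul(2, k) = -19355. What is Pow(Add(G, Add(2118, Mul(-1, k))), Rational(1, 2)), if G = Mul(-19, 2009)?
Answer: Mul(Rational(1, 2), I, Pow(105502, Rational(1, 2))) ≈ Mul(162.41, I)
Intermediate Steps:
k = Rational(-19355, 2) (k = Mul(Rational(1, 2), -19355) = Rational(-19355, 2) ≈ -9677.5)
G = -38171
Pow(Add(G, Add(2118, Mul(-1, k))), Rational(1, 2)) = Pow(Add(-38171, Add(2118, Mul(-1, Rational(-19355, 2)))), Rational(1, 2)) = Pow(Add(-38171, Add(2118, Rational(19355, 2))), Rational(1, 2)) = Pow(Add(-38171, Rational(23591, 2)), Rational(1, 2)) = Pow(Rational(-52751, 2), Rational(1, 2)) = Mul(Rational(1, 2), I, Pow(105502, Rational(1, 2)))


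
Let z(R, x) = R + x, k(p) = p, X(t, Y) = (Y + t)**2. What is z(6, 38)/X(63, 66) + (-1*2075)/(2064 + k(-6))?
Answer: -11479841/11415726 ≈ -1.0056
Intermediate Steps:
z(6, 38)/X(63, 66) + (-1*2075)/(2064 + k(-6)) = (6 + 38)/((66 + 63)**2) + (-1*2075)/(2064 - 6) = 44/(129**2) - 2075/2058 = 44/16641 - 2075*1/2058 = 44*(1/16641) - 2075/2058 = 44/16641 - 2075/2058 = -11479841/11415726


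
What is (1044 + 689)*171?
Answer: 296343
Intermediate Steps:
(1044 + 689)*171 = 1733*171 = 296343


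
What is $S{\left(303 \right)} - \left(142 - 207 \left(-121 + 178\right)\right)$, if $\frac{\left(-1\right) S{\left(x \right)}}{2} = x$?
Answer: $11051$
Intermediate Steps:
$S{\left(x \right)} = - 2 x$
$S{\left(303 \right)} - \left(142 - 207 \left(-121 + 178\right)\right) = \left(-2\right) 303 - \left(142 - 207 \left(-121 + 178\right)\right) = -606 - \left(142 - 11799\right) = -606 - -11657 = -606 + 11657 = 11051$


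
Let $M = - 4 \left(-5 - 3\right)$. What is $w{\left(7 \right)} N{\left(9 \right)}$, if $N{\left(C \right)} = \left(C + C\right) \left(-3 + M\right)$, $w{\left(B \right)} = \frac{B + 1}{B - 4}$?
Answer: $1392$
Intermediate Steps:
$w{\left(B \right)} = \frac{1 + B}{-4 + B}$
$M = 32$ ($M = - 4 \left(-8\right) = \left(-1\right) \left(-32\right) = 32$)
$N{\left(C \right)} = 58 C$ ($N{\left(C \right)} = \left(C + C\right) \left(-3 + 32\right) = 2 C 29 = 58 C$)
$w{\left(7 \right)} N{\left(9 \right)} = \frac{1 + 7}{-4 + 7} \cdot 58 \cdot 9 = \frac{1}{3} \cdot 8 \cdot 522 = \frac{8}{3} \cdot 522 = 1392$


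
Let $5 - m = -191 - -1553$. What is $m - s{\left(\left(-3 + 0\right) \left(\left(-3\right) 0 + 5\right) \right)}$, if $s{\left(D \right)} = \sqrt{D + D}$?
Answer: $-1357 - i \sqrt{30} \approx -1357.0 - 5.4772 i$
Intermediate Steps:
$m = -1357$ ($m = 5 - \left(-191 - -1553\right) = 5 - \left(-191 + 1553\right) = 5 - 1362 = -1357$)
$s{\left(D \right)} = \sqrt{2} \sqrt{D}$ ($s{\left(D \right)} = \sqrt{2 D} = \sqrt{2} \sqrt{D}$)
$m - s{\left(\left(-3 + 0\right) \left(\left(-3\right) 0 + 5\right) \right)} = -1357 - \sqrt{2} \sqrt{\left(-3 + 0\right) \left(\left(-3\right) 0 + 5\right)} = -1357 - \sqrt{2} \sqrt{- 3 \left(0 + 5\right)} = -1357 - \sqrt{2} \sqrt{\left(-3\right) 5} = -1357 - \sqrt{2} \sqrt{-15} = -1357 - \sqrt{2} i \sqrt{15} = -1357 - i \sqrt{30}$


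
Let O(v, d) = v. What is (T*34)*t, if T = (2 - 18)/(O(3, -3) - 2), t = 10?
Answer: -5440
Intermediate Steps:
T = -16 (T = (2 - 18)/(3 - 2) = -16/1 = -16*1 = -16)
(T*34)*t = -16*34*10 = -544*10 = -5440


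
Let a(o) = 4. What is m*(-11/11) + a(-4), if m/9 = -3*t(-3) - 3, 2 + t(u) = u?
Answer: -104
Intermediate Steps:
t(u) = -2 + u
m = 108 (m = 9*(-3*(-2 - 3) - 3) = 9*(-3*(-5) - 3) = 9*(15 - 3) = 9*12 = 108)
m*(-11/11) + a(-4) = 108*(-11/11) + 4 = 108*(-11*1/11) + 4 = 108*(-1) + 4 = -108 + 4 = -104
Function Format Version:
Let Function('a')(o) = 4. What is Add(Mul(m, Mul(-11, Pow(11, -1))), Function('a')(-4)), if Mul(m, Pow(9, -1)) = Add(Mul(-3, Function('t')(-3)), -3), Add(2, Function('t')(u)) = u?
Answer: -104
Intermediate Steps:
Function('t')(u) = Add(-2, u)
m = 108 (m = Mul(9, Add(Mul(-3, Add(-2, -3)), -3)) = Mul(9, Add(Mul(-3, -5), -3)) = Mul(9, Add(15, -3)) = Mul(9, 12) = 108)
Add(Mul(m, Mul(-11, Pow(11, -1))), Function('a')(-4)) = Add(Mul(108, Mul(-11, Pow(11, -1))), 4) = Add(Mul(108, Mul(-11, Rational(1, 11))), 4) = Add(Mul(108, -1), 4) = Add(-108, 4) = -104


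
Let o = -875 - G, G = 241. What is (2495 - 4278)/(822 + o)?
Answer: 1783/294 ≈ 6.0646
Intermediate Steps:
o = -1116 (o = -875 - 1*241 = -875 - 241 = -1116)
(2495 - 4278)/(822 + o) = (2495 - 4278)/(822 - 1116) = -1783/(-294) = -1783*(-1/294) = 1783/294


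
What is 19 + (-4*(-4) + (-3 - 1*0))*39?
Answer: 526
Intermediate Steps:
19 + (-4*(-4) + (-3 - 1*0))*39 = 19 + (16 + (-3 + 0))*39 = 19 + (16 - 3)*39 = 19 + 13*39 = 19 + 507 = 526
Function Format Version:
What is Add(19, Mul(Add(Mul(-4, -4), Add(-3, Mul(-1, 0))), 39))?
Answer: 526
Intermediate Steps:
Add(19, Mul(Add(Mul(-4, -4), Add(-3, Mul(-1, 0))), 39)) = Add(19, Mul(Add(16, Add(-3, 0)), 39)) = Add(19, Mul(Add(16, -3), 39)) = Add(19, Mul(13, 39)) = Add(19, 507) = 526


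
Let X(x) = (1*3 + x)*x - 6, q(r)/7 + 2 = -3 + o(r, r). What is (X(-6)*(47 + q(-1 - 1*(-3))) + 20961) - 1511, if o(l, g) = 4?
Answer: 19930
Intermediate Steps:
q(r) = -7 (q(r) = -14 + 7*(-3 + 4) = -14 + 7*1 = -14 + 7 = -7)
X(x) = -6 + x*(3 + x) (X(x) = (3 + x)*x - 6 = x*(3 + x) - 6 = -6 + x*(3 + x))
(X(-6)*(47 + q(-1 - 1*(-3))) + 20961) - 1511 = ((-6 + (-6)**2 + 3*(-6))*(47 - 7) + 20961) - 1511 = ((-6 + 36 - 18)*40 + 20961) - 1511 = (12*40 + 20961) - 1511 = (480 + 20961) - 1511 = 21441 - 1511 = 19930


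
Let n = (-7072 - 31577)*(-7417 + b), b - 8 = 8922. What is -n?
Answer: 58475937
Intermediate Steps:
b = 8930 (b = 8 + 8922 = 8930)
n = -58475937 (n = (-7072 - 31577)*(-7417 + 8930) = -38649*1513 = -58475937)
-n = -1*(-58475937) = 58475937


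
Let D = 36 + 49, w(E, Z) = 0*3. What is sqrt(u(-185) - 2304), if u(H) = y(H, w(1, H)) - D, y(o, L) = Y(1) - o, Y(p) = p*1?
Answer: I*sqrt(2203) ≈ 46.936*I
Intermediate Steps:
Y(p) = p
w(E, Z) = 0
y(o, L) = 1 - o
D = 85
u(H) = -84 - H (u(H) = (1 - H) - 1*85 = (1 - H) - 85 = -84 - H)
sqrt(u(-185) - 2304) = sqrt((-84 - 1*(-185)) - 2304) = sqrt((-84 + 185) - 2304) = sqrt(101 - 2304) = sqrt(-2203) = I*sqrt(2203)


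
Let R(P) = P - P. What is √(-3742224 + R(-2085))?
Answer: 4*I*√233889 ≈ 1934.5*I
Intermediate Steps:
R(P) = 0
√(-3742224 + R(-2085)) = √(-3742224 + 0) = √(-3742224) = 4*I*√233889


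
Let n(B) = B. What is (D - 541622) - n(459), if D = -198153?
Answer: -740234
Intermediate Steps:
(D - 541622) - n(459) = (-198153 - 541622) - 1*459 = -739775 - 459 = -740234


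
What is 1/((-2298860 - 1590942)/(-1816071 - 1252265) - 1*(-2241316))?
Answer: 1534168/3438557229989 ≈ 4.4617e-7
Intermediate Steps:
1/((-2298860 - 1590942)/(-1816071 - 1252265) - 1*(-2241316)) = 1/(-3889802/(-3068336) + 2241316) = 1/(-3889802*(-1/3068336) + 2241316) = 1/(1944901/1534168 + 2241316) = 1/(3438557229989/1534168) = 1534168/3438557229989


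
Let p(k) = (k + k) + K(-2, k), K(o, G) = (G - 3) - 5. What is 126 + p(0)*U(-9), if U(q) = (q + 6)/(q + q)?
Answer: 374/3 ≈ 124.67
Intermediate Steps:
K(o, G) = -8 + G (K(o, G) = (-3 + G) - 5 = -8 + G)
p(k) = -8 + 3*k (p(k) = (k + k) + (-8 + k) = 2*k + (-8 + k) = -8 + 3*k)
U(q) = (6 + q)/(2*q) (U(q) = (6 + q)/((2*q)) = (6 + q)*(1/(2*q)) = (6 + q)/(2*q))
126 + p(0)*U(-9) = 126 + (-8 + 3*0)*((½)*(6 - 9)/(-9)) = 126 + (-8 + 0)*((½)*(-⅑)*(-3)) = 126 - 8*⅙ = 126 - 4/3 = 374/3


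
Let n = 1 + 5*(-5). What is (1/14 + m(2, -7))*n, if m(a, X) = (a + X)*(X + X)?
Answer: -11772/7 ≈ -1681.7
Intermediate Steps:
m(a, X) = 2*X*(X + a) (m(a, X) = (X + a)*(2*X) = 2*X*(X + a))
n = -24 (n = 1 - 25 = -24)
(1/14 + m(2, -7))*n = (1/14 + 2*(-7)*(-7 + 2))*(-24) = (1/14 + 2*(-7)*(-5))*(-24) = (1/14 + 70)*(-24) = (981/14)*(-24) = -11772/7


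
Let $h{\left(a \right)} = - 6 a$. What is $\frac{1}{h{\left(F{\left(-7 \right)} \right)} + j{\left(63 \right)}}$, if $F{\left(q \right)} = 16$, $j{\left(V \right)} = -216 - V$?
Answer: $- \frac{1}{375} \approx -0.0026667$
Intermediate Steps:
$\frac{1}{h{\left(F{\left(-7 \right)} \right)} + j{\left(63 \right)}} = \frac{1}{\left(-6\right) 16 - 279} = \frac{1}{-96 - 279} = \frac{1}{-375} = - \frac{1}{375}$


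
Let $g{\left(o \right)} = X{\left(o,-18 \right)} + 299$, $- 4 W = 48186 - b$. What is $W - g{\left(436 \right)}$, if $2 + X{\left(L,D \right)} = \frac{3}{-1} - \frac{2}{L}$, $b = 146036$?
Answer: $\frac{2634367}{109} \approx 24169.0$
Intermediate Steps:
$W = \frac{48925}{2}$ ($W = - \frac{48186 - 146036}{4} = \left(- \frac{1}{4}\right) \left(-97850\right) = \frac{48925}{2} \approx 24463.0$)
$X{\left(L,D \right)} = -5 - \frac{2}{L}$ ($X{\left(L,D \right)} = -2 + \left(\frac{3}{-1} - \frac{2}{L}\right) = -2 + \left(3 \left(-1\right) - \frac{2}{L}\right) = -2 - \left(3 + \frac{2}{L}\right) = -5 - \frac{2}{L}$)
$g{\left(o \right)} = 294 - \frac{2}{o}$ ($g{\left(o \right)} = \left(-5 - \frac{2}{o}\right) + 299 = 294 - \frac{2}{o}$)
$W - g{\left(436 \right)} = \frac{48925}{2} - \left(294 - \frac{2}{436}\right) = \frac{48925}{2} - \left(294 - \frac{1}{218}\right) = \frac{48925}{2} - \frac{64091}{218} = \frac{2634367}{109}$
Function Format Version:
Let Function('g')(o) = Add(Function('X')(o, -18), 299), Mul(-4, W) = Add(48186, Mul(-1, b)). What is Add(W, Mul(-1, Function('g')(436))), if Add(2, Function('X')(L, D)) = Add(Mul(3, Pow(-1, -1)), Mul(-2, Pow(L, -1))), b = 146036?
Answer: Rational(2634367, 109) ≈ 24169.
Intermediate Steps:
W = Rational(48925, 2) (W = Mul(Rational(-1, 4), Add(48186, Mul(-1, 146036))) = Mul(Rational(-1, 4), Add(48186, -146036)) = Mul(Rational(-1, 4), -97850) = Rational(48925, 2) ≈ 24463.)
Function('X')(L, D) = Add(-5, Mul(-2, Pow(L, -1))) (Function('X')(L, D) = Add(-2, Add(Mul(3, Pow(-1, -1)), Mul(-2, Pow(L, -1)))) = Add(-2, Add(Mul(3, -1), Mul(-2, Pow(L, -1)))) = Add(-2, Add(-3, Mul(-2, Pow(L, -1)))) = Add(-5, Mul(-2, Pow(L, -1))))
Function('g')(o) = Add(294, Mul(-2, Pow(o, -1))) (Function('g')(o) = Add(Add(-5, Mul(-2, Pow(o, -1))), 299) = Add(294, Mul(-2, Pow(o, -1))))
Add(W, Mul(-1, Function('g')(436))) = Add(Rational(48925, 2), Mul(-1, Add(294, Mul(-2, Pow(436, -1))))) = Add(Rational(48925, 2), Mul(-1, Add(294, Mul(-2, Rational(1, 436))))) = Add(Rational(48925, 2), Mul(-1, Add(294, Rational(-1, 218)))) = Add(Rational(48925, 2), Mul(-1, Rational(64091, 218))) = Add(Rational(48925, 2), Rational(-64091, 218)) = Rational(2634367, 109)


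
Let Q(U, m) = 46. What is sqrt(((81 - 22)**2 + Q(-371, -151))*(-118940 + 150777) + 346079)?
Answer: sqrt(112635178) ≈ 10613.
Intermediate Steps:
sqrt(((81 - 22)**2 + Q(-371, -151))*(-118940 + 150777) + 346079) = sqrt(((81 - 22)**2 + 46)*(-118940 + 150777) + 346079) = sqrt((59**2 + 46)*31837 + 346079) = sqrt((3481 + 46)*31837 + 346079) = sqrt(3527*31837 + 346079) = sqrt(112289099 + 346079) = sqrt(112635178)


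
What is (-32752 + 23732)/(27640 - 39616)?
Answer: 2255/2994 ≈ 0.75317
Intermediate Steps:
(-32752 + 23732)/(27640 - 39616) = -9020/(-11976) = -9020*(-1/11976) = 2255/2994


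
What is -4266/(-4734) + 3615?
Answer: 950982/263 ≈ 3615.9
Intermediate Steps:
-4266/(-4734) + 3615 = -4266*(-1/4734) + 3615 = 237/263 + 3615 = 950982/263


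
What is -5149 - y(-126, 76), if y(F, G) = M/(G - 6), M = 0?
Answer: -5149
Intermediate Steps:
y(F, G) = 0 (y(F, G) = 0/(G - 6) = 0/(-6 + G) = 0)
-5149 - y(-126, 76) = -5149 - 1*0 = -5149 + 0 = -5149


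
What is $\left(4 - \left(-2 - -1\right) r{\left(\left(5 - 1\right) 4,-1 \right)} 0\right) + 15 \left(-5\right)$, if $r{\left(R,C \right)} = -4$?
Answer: $-71$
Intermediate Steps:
$\left(4 - \left(-2 - -1\right) r{\left(\left(5 - 1\right) 4,-1 \right)} 0\right) + 15 \left(-5\right) = \left(4 - \left(-2 - -1\right) \left(-4\right) 0\right) + 15 \left(-5\right) = \left(4 - \left(-2 + 1\right) \left(-4\right) 0\right) - 75 = \left(4 - \left(-1\right) \left(-4\right) 0\right) - 75 = \left(4 - 4 \cdot 0\right) - 75 = \left(4 - 0\right) - 75 = \left(4 + 0\right) - 75 = 4 - 75 = -71$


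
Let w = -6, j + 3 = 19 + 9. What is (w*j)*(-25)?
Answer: 3750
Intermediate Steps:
j = 25 (j = -3 + (19 + 9) = -3 + 28 = 25)
(w*j)*(-25) = -6*25*(-25) = -150*(-25) = 3750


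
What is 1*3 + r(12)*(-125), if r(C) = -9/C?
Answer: 387/4 ≈ 96.750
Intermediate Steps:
1*3 + r(12)*(-125) = 1*3 - 9/12*(-125) = 3 - 9*1/12*(-125) = 3 - ¾*(-125) = 3 + 375/4 = 387/4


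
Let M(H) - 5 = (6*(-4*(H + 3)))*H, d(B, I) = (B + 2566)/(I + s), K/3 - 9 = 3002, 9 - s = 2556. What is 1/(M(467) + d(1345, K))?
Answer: -6486/34166655019 ≈ -1.8983e-7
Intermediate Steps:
s = -2547 (s = 9 - 1*2556 = 9 - 2556 = -2547)
K = 9033 (K = 27 + 3*3002 = 27 + 9006 = 9033)
d(B, I) = (2566 + B)/(-2547 + I) (d(B, I) = (B + 2566)/(I - 2547) = (2566 + B)/(-2547 + I))
M(H) = 5 + H*(-72 - 24*H) (M(H) = 5 + (6*(-4*(H + 3)))*H = 5 + (6*(-4*(3 + H)))*H = 5 + (6*(-12 - 4*H))*H = 5 + (-72 - 24*H)*H = 5 + H*(-72 - 24*H))
1/(M(467) + d(1345, K)) = 1/((5 - 72*467 - 24*467**2) + (2566 + 1345)/(-2547 + 9033)) = 1/((5 - 33624 - 24*218089) + 3911/6486) = 1/((5 - 33624 - 5234136) + (1/6486)*3911) = 1/(-5267755 + 3911/6486) = 1/(-34166655019/6486) = -6486/34166655019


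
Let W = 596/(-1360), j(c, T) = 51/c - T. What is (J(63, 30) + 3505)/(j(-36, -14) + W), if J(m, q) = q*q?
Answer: 1123275/3097 ≈ 362.70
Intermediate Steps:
J(m, q) = q²
j(c, T) = -T + 51/c
W = -149/340 (W = 596*(-1/1360) = -149/340 ≈ -0.43824)
(J(63, 30) + 3505)/(j(-36, -14) + W) = (30² + 3505)/((-1*(-14) + 51/(-36)) - 149/340) = (900 + 3505)/((14 + 51*(-1/36)) - 149/340) = 4405/((14 - 17/12) - 149/340) = 4405/(151/12 - 149/340) = 4405/(3097/255) = 4405*(255/3097) = 1123275/3097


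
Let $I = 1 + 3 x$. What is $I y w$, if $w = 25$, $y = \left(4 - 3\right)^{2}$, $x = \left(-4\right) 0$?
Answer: $25$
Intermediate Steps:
$x = 0$
$y = 1$ ($y = 1^{2} = 1$)
$I = 1$ ($I = 1 + 3 \cdot 0 = 1 + 0 = 1$)
$I y w = 1 \cdot 1 \cdot 25 = 1 \cdot 25 = 25$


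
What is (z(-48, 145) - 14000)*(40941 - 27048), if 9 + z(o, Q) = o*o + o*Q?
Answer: -259312845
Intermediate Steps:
z(o, Q) = -9 + o² + Q*o (z(o, Q) = -9 + (o*o + o*Q) = -9 + (o² + Q*o) = -9 + o² + Q*o)
(z(-48, 145) - 14000)*(40941 - 27048) = ((-9 + (-48)² + 145*(-48)) - 14000)*(40941 - 27048) = ((-9 + 2304 - 6960) - 14000)*13893 = (-4665 - 14000)*13893 = -18665*13893 = -259312845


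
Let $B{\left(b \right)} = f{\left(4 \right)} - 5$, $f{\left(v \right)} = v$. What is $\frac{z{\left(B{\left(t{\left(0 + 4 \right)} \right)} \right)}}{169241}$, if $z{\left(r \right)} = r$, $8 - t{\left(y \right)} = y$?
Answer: $- \frac{1}{169241} \approx -5.9087 \cdot 10^{-6}$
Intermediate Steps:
$t{\left(y \right)} = 8 - y$
$B{\left(b \right)} = -1$ ($B{\left(b \right)} = 4 - 5 = -1$)
$\frac{z{\left(B{\left(t{\left(0 + 4 \right)} \right)} \right)}}{169241} = - \frac{1}{169241}$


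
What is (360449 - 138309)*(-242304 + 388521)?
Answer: 32480644380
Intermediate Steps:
(360449 - 138309)*(-242304 + 388521) = 222140*146217 = 32480644380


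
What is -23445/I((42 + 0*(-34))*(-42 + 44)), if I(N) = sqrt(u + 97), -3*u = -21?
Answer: -23445*sqrt(26)/52 ≈ -2299.0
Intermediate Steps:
u = 7 (u = -1/3*(-21) = 7)
I(N) = 2*sqrt(26) (I(N) = sqrt(7 + 97) = sqrt(104) = 2*sqrt(26))
-23445/I((42 + 0*(-34))*(-42 + 44)) = -23445*sqrt(26)/52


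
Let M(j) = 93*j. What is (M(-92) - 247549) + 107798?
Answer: -148307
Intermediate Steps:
(M(-92) - 247549) + 107798 = (93*(-92) - 247549) + 107798 = (-8556 - 247549) + 107798 = -256105 + 107798 = -148307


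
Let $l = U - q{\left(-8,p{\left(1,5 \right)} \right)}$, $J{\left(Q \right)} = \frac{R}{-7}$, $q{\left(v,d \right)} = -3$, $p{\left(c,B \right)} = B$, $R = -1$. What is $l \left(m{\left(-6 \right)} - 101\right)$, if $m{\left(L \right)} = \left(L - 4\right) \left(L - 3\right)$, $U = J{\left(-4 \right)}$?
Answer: $- \frac{242}{7} \approx -34.571$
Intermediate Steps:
$J{\left(Q \right)} = \frac{1}{7}$ ($J{\left(Q \right)} = - \frac{1}{-7} = \left(-1\right) \left(- \frac{1}{7}\right) = \frac{1}{7}$)
$U = \frac{1}{7} \approx 0.14286$
$m{\left(L \right)} = \left(-4 + L\right) \left(-3 + L\right)$
$l = \frac{22}{7}$ ($l = \frac{1}{7} - -3 = \frac{1}{7} + 3 = \frac{22}{7} \approx 3.1429$)
$l \left(m{\left(-6 \right)} - 101\right) = \frac{22 \left(\left(12 + \left(-6\right)^{2} - -42\right) - 101\right)}{7} = \frac{22 \left(\left(12 + 36 + 42\right) - 101\right)}{7} = \frac{22 \left(90 - 101\right)}{7} = \frac{22}{7} \left(-11\right) = - \frac{242}{7}$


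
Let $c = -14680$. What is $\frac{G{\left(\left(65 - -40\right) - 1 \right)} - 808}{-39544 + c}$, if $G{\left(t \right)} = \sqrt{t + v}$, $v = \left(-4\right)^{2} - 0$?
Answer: $\frac{101}{6778} - \frac{\sqrt{30}}{27112} \approx 0.014699$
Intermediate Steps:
$v = 16$ ($v = 16 + 0 = 16$)
$G{\left(t \right)} = \sqrt{16 + t}$ ($G{\left(t \right)} = \sqrt{t + 16} = \sqrt{16 + t}$)
$\frac{G{\left(\left(65 - -40\right) - 1 \right)} - 808}{-39544 + c} = \frac{\sqrt{16 + \left(\left(65 - -40\right) - 1\right)} - 808}{-39544 - 14680} = \frac{\sqrt{16 + \left(\left(65 + 40\right) - 1\right)} - 808}{-54224} = \left(\sqrt{16 + \left(105 - 1\right)} - 808\right) \left(- \frac{1}{54224}\right) = \left(\sqrt{16 + 104} - 808\right) \left(- \frac{1}{54224}\right) = \left(\sqrt{120} - 808\right) \left(- \frac{1}{54224}\right) = \left(2 \sqrt{30} - 808\right) \left(- \frac{1}{54224}\right) = \left(-808 + 2 \sqrt{30}\right) \left(- \frac{1}{54224}\right) = \frac{101}{6778} - \frac{\sqrt{30}}{27112}$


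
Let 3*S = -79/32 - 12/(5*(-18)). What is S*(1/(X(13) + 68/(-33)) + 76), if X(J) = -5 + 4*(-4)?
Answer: -64797163/1095840 ≈ -59.130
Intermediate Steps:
S = -1121/1440 (S = (-79/32 - 12/(5*(-18)))/3 = (-79*1/32 - 12/(-90))/3 = (-79/32 - 12*(-1/90))/3 = (-79/32 + 2/15)/3 = (⅓)*(-1121/480) = -1121/1440 ≈ -0.77847)
X(J) = -21 (X(J) = -5 - 16 = -21)
S*(1/(X(13) + 68/(-33)) + 76) = -1121*(1/(-21 + 68/(-33)) + 76)/1440 = -1121*(1/(-21 + 68*(-1/33)) + 76)/1440 = -1121*(1/(-21 - 68/33) + 76)/1440 = -1121*(1/(-761/33) + 76)/1440 = -1121*(-33/761 + 76)/1440 = -1121/1440*57803/761 = -64797163/1095840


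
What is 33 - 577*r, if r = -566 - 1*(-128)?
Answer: 252759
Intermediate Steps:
r = -438 (r = -566 + 128 = -438)
33 - 577*r = 33 - 577*(-438) = 33 + 252726 = 252759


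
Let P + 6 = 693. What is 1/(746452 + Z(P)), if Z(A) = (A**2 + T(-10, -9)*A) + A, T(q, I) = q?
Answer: 1/1212238 ≈ 8.2492e-7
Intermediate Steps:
P = 687 (P = -6 + 693 = 687)
Z(A) = A**2 - 9*A (Z(A) = (A**2 - 10*A) + A = A**2 - 9*A)
1/(746452 + Z(P)) = 1/(746452 + 687*(-9 + 687)) = 1/(746452 + 687*678) = 1/(746452 + 465786) = 1/1212238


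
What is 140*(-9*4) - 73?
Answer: -5113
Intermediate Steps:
140*(-9*4) - 73 = 140*(-36) - 73 = -5040 - 73 = -5113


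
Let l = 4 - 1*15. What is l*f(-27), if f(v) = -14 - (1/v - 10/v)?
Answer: 473/3 ≈ 157.67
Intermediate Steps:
f(v) = -14 + 9/v (f(v) = -14 - (1/v - 10/v) = -14 - (-9)/v = -14 + 9/v)
l = -11 (l = 4 - 15 = -11)
l*f(-27) = -11*(-14 + 9/(-27)) = -11*(-14 + 9*(-1/27)) = -11*(-14 - ⅓) = -11*(-43/3) = 473/3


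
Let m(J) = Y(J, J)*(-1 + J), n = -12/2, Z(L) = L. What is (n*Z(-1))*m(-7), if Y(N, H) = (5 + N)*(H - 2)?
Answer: -864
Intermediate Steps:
n = -6 (n = -12*1/2 = -6)
Y(N, H) = (-2 + H)*(5 + N) (Y(N, H) = (5 + N)*(-2 + H) = (-2 + H)*(5 + N))
m(J) = (-1 + J)*(-10 + J**2 + 3*J) (m(J) = (-10 - 2*J + 5*J + J*J)*(-1 + J) = (-10 - 2*J + 5*J + J**2)*(-1 + J) = (-10 + J**2 + 3*J)*(-1 + J) = (-1 + J)*(-10 + J**2 + 3*J))
(n*Z(-1))*m(-7) = (-6*(-1))*((-1 - 7)*(-10 + (-7)**2 + 3*(-7))) = 6*(-8*(-10 + 49 - 21)) = 6*(-8*18) = 6*(-144) = -864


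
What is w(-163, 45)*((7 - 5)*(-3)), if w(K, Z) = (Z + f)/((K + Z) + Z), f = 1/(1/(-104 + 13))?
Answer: -276/73 ≈ -3.7808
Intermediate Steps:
f = -91 (f = 1/(1/(-91)) = 1/(-1/91) = -91)
w(K, Z) = (-91 + Z)/(K + 2*Z) (w(K, Z) = (Z - 91)/((K + Z) + Z) = (-91 + Z)/(K + 2*Z))
w(-163, 45)*((7 - 5)*(-3)) = ((-91 + 45)/(-163 + 2*45))*((7 - 5)*(-3)) = (-46/(-163 + 90))*(2*(-3)) = (-46/(-73))*(-6) = -1/73*(-46)*(-6) = (46/73)*(-6) = -276/73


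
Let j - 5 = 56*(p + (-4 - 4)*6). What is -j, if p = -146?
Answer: 10859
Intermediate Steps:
j = -10859 (j = 5 + 56*(-146 + (-4 - 4)*6) = 5 + 56*(-146 - 8*6) = 5 + 56*(-146 - 48) = 5 + 56*(-194) = 5 - 10864 = -10859)
-j = -1*(-10859) = 10859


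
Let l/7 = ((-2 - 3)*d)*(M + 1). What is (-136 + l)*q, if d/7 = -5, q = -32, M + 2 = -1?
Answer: 82752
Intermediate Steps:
M = -3 (M = -2 - 1 = -3)
d = -35 (d = 7*(-5) = -35)
l = -2450 (l = 7*(((-2 - 3)*(-35))*(-3 + 1)) = 7*(-5*(-35)*(-2)) = 7*(175*(-2)) = 7*(-350) = -2450)
(-136 + l)*q = (-136 - 2450)*(-32) = -2586*(-32) = 82752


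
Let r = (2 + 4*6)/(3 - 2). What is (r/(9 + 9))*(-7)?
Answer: -91/9 ≈ -10.111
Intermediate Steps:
r = 26 (r = (2 + 24)/1 = 26*1 = 26)
(r/(9 + 9))*(-7) = (26/(9 + 9))*(-7) = (26/18)*(-7) = ((1/18)*26)*(-7) = (13/9)*(-7) = -91/9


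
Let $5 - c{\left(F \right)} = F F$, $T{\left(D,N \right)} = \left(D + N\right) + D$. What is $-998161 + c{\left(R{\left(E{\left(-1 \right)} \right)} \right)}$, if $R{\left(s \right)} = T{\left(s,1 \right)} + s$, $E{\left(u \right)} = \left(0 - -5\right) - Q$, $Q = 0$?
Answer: $-998412$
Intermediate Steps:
$E{\left(u \right)} = 5$ ($E{\left(u \right)} = \left(0 - -5\right) - 0 = \left(0 + 5\right) + 0 = 5 + 0 = 5$)
$T{\left(D,N \right)} = N + 2 D$
$R{\left(s \right)} = 1 + 3 s$ ($R{\left(s \right)} = \left(1 + 2 s\right) + s = 1 + 3 s$)
$c{\left(F \right)} = 5 - F^{2}$ ($c{\left(F \right)} = 5 - F F = 5 - F^{2}$)
$-998161 + c{\left(R{\left(E{\left(-1 \right)} \right)} \right)} = -998161 + \left(5 - \left(1 + 3 \cdot 5\right)^{2}\right) = -998161 + \left(5 - \left(1 + 15\right)^{2}\right) = -998161 + \left(5 - 16^{2}\right) = -998161 + \left(5 - 256\right) = -998161 - 251 = -998412$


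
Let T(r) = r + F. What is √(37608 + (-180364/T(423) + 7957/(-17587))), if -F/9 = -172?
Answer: √5008771749862412853/11554659 ≈ 193.69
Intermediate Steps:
F = 1548 (F = -9*(-172) = 1548)
T(r) = 1548 + r (T(r) = r + 1548 = 1548 + r)
√(37608 + (-180364/T(423) + 7957/(-17587))) = √(37608 + (-180364/(1548 + 423) + 7957/(-17587))) = √(37608 + (-180364/1971 + 7957*(-1/17587))) = √(37608 + (-180364*1/1971 - 7957/17587)) = √(37608 + (-180364/1971 - 7957/17587)) = √(37608 - 3187744915/34663977) = √(1300455102101/34663977) = √5008771749862412853/11554659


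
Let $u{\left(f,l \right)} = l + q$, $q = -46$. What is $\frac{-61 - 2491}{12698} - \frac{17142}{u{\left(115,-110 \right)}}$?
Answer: $\frac{18105917}{165074} \approx 109.68$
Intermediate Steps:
$u{\left(f,l \right)} = -46 + l$ ($u{\left(f,l \right)} = l - 46 = -46 + l$)
$\frac{-61 - 2491}{12698} - \frac{17142}{u{\left(115,-110 \right)}} = \frac{-61 - 2491}{12698} - \frac{17142}{-46 - 110} = \left(-61 - 2491\right) \frac{1}{12698} - \frac{17142}{-156} = \left(-2552\right) \frac{1}{12698} - - \frac{2857}{26} = - \frac{1276}{6349} + \frac{2857}{26} = \frac{18105917}{165074}$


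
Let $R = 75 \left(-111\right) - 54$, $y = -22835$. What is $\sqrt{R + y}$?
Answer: $i \sqrt{31214} \approx 176.67 i$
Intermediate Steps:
$R = -8379$ ($R = -8325 - 54 = -8379$)
$\sqrt{R + y} = \sqrt{-8379 - 22835} = \sqrt{-31214} = i \sqrt{31214}$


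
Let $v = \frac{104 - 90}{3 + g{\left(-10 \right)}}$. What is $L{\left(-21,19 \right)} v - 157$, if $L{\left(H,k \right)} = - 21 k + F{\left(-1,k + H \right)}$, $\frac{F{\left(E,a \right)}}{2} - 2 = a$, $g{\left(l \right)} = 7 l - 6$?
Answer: $- \frac{5875}{73} \approx -80.479$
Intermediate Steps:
$g{\left(l \right)} = -6 + 7 l$
$F{\left(E,a \right)} = 4 + 2 a$
$L{\left(H,k \right)} = 4 - 19 k + 2 H$ ($L{\left(H,k \right)} = - 21 k + \left(4 + 2 \left(k + H\right)\right) = - 21 k + \left(4 + 2 \left(H + k\right)\right) = - 21 k + \left(4 + \left(2 H + 2 k\right)\right) = - 21 k + \left(4 + 2 H + 2 k\right) = 4 - 19 k + 2 H$)
$v = - \frac{14}{73}$ ($v = \frac{104 - 90}{3 + \left(-6 + 7 \left(-10\right)\right)} = \frac{14}{3 - 76} = \frac{14}{-73} = 14 \left(- \frac{1}{73}\right) = - \frac{14}{73} \approx -0.19178$)
$L{\left(-21,19 \right)} v - 157 = \left(4 - 361 + 2 \left(-21\right)\right) \left(- \frac{14}{73}\right) - 157 = \left(4 - 361 - 42\right) \left(- \frac{14}{73}\right) - 157 = \left(-399\right) \left(- \frac{14}{73}\right) - 157 = \frac{5586}{73} - 157 = - \frac{5875}{73}$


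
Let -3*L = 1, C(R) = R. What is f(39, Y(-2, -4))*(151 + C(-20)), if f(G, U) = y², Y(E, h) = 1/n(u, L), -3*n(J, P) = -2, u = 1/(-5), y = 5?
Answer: 3275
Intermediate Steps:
u = -⅕ ≈ -0.20000
L = -⅓ (L = -⅓*1 = -⅓ ≈ -0.33333)
n(J, P) = ⅔ (n(J, P) = -⅓*(-2) = ⅔)
Y(E, h) = 3/2 (Y(E, h) = 1/(⅔) = 3/2)
f(G, U) = 25 (f(G, U) = 5² = 25)
f(39, Y(-2, -4))*(151 + C(-20)) = 25*(151 - 20) = 25*131 = 3275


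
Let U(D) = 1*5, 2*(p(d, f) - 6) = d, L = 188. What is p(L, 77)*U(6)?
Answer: 500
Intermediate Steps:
p(d, f) = 6 + d/2
U(D) = 5
p(L, 77)*U(6) = (6 + (1/2)*188)*5 = (6 + 94)*5 = 100*5 = 500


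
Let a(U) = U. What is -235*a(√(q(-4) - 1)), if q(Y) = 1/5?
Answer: -94*I*√5 ≈ -210.19*I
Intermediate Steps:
q(Y) = ⅕
-235*a(√(q(-4) - 1)) = -235*√(⅕ - 1) = -94*I*√5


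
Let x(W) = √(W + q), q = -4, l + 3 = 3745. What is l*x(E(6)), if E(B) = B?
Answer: 3742*√2 ≈ 5292.0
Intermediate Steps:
l = 3742 (l = -3 + 3745 = 3742)
x(W) = √(-4 + W) (x(W) = √(W - 4) = √(-4 + W))
l*x(E(6)) = 3742*√(-4 + 6) = 3742*√2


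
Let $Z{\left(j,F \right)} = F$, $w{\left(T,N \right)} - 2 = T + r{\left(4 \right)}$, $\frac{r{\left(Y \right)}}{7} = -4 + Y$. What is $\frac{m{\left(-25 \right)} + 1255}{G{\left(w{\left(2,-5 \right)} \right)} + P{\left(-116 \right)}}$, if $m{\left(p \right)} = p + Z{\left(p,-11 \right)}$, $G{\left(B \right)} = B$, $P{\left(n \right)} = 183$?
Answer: $\frac{1219}{187} \approx 6.5187$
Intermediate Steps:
$r{\left(Y \right)} = -28 + 7 Y$ ($r{\left(Y \right)} = 7 \left(-4 + Y\right) = -28 + 7 Y$)
$w{\left(T,N \right)} = 2 + T$ ($w{\left(T,N \right)} = 2 + \left(T + \left(-28 + 7 \cdot 4\right)\right) = 2 + \left(T + \left(-28 + 28\right)\right) = 2 + \left(T + 0\right) = 2 + T$)
$m{\left(p \right)} = -11 + p$ ($m{\left(p \right)} = p - 11 = -11 + p$)
$\frac{m{\left(-25 \right)} + 1255}{G{\left(w{\left(2,-5 \right)} \right)} + P{\left(-116 \right)}} = \frac{\left(-11 - 25\right) + 1255}{\left(2 + 2\right) + 183} = \frac{-36 + 1255}{4 + 183} = \frac{1219}{187}$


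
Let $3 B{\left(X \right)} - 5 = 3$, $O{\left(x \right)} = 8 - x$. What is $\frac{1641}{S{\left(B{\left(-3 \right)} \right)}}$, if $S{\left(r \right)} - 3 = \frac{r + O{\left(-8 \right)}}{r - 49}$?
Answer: $\frac{228099}{361} \approx 631.85$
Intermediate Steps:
$B{\left(X \right)} = \frac{8}{3}$ ($B{\left(X \right)} = \frac{5}{3} + \frac{1}{3} \cdot 3 = \frac{5}{3} + 1 = \frac{8}{3}$)
$S{\left(r \right)} = 3 + \frac{16 + r}{-49 + r}$ ($S{\left(r \right)} = 3 + \frac{r + \left(8 - -8\right)}{r - 49} = 3 + \frac{r + \left(8 + 8\right)}{-49 + r} = 3 + \frac{r + 16}{-49 + r} = 3 + \frac{16 + r}{-49 + r}$)
$\frac{1641}{S{\left(B{\left(-3 \right)} \right)}} = \frac{1641}{\frac{1}{-49 + \frac{8}{3}} \left(-131 + 4 \cdot \frac{8}{3}\right)} = \frac{1641}{\frac{1}{- \frac{139}{3}} \left(-131 + \frac{32}{3}\right)} = \frac{1641}{\left(- \frac{3}{139}\right) \left(- \frac{361}{3}\right)} = \frac{1641}{\frac{361}{139}} = 1641 \cdot \frac{139}{361} = \frac{228099}{361}$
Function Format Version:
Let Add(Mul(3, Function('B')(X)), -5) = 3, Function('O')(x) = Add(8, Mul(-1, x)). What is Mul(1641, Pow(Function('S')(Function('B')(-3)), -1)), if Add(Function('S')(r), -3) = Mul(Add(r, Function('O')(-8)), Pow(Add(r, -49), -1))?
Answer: Rational(228099, 361) ≈ 631.85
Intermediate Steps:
Function('B')(X) = Rational(8, 3) (Function('B')(X) = Add(Rational(5, 3), Mul(Rational(1, 3), 3)) = Add(Rational(5, 3), 1) = Rational(8, 3))
Function('S')(r) = Add(3, Mul(Pow(Add(-49, r), -1), Add(16, r))) (Function('S')(r) = Add(3, Mul(Add(r, Add(8, Mul(-1, -8))), Pow(Add(r, -49), -1))) = Add(3, Mul(Add(r, Add(8, 8)), Pow(Add(-49, r), -1))) = Add(3, Mul(Add(r, 16), Pow(Add(-49, r), -1))) = Add(3, Mul(Add(16, r), Pow(Add(-49, r), -1))) = Add(3, Mul(Pow(Add(-49, r), -1), Add(16, r))))
Mul(1641, Pow(Function('S')(Function('B')(-3)), -1)) = Mul(1641, Pow(Mul(Pow(Add(-49, Rational(8, 3)), -1), Add(-131, Mul(4, Rational(8, 3)))), -1)) = Mul(1641, Pow(Mul(Pow(Rational(-139, 3), -1), Add(-131, Rational(32, 3))), -1)) = Mul(1641, Pow(Mul(Rational(-3, 139), Rational(-361, 3)), -1)) = Mul(1641, Pow(Rational(361, 139), -1)) = Mul(1641, Rational(139, 361)) = Rational(228099, 361)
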